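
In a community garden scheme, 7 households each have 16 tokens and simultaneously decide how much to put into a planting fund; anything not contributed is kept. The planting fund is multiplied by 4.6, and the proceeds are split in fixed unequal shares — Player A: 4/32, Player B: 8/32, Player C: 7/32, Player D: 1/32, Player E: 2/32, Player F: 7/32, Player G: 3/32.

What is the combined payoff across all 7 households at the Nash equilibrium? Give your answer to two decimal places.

A player with share s gets back 4.6·s per unit contributed, so full contribution is dominant for anyone with s > 1/4.6 = 0.2174 and zero contribution is dominant for anyone below.
Player B, Player C and Player F are above the threshold, contributing 16 each; the remaining 4 contribute 0. Total contributed: 48.
The planting fund pays out 4.6 × 48 = 220.80 in total (split across the unequal shares, but the aggregate is all that matters for the group sum).
The 4 free-riders keep 16 each, adding 64. Group total = 64 + 220.80 = 284.80.

284.80 tokens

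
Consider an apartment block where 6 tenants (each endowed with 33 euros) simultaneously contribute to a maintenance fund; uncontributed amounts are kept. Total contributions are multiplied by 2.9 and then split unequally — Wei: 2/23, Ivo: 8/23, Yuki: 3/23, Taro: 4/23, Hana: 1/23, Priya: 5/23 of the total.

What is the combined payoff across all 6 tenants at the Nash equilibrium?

260.70 euros

For player j, contributing a unit is worthwhile iff 2.9 × (j's share) ≥ 1, i.e. iff j's share is at least 0.3448.
The only share above 0.3448 is Ivo's 8/23, contributing 33; the remaining 5 contribute 0. Total contributed: 33.
The maintenance fund pays out 2.9 × 33 = 95.70 in total (split across the unequal shares, but the aggregate is all that matters for the group sum).
The 5 free-riders keep 33 each, adding 165. Group total = 165 + 95.70 = 260.70.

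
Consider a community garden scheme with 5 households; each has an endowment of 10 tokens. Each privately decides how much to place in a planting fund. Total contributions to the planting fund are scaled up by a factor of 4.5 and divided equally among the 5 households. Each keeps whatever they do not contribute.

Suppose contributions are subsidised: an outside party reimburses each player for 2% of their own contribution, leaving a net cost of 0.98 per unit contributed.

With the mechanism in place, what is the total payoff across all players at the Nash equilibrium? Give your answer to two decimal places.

50.00 tokens

With the mechanism, a contributed unit returns (4.5/5) / 0.98 = 0.9184 per unit of net cost — still below 1 — so contributing 0 remains dominant for every player.
Everyone keeps their endowment and the group total is 5 × 10 = 50.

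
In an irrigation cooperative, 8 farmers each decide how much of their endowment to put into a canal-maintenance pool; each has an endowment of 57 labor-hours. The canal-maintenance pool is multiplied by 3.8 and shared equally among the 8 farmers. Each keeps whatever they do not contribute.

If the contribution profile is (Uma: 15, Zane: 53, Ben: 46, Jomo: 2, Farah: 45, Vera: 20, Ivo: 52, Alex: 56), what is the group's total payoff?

Total contributed: 15 + 53 + 46 + 2 + 45 + 20 + 52 + 56 = 289; total kept: 8 × 57 − 289 = 167.
The canal-maintenance pool pays out 3.8 × 289 = 1098.20 in aggregate.
Group total = 167 + 1098.20 = 1265.20.

1265.20 labor-hours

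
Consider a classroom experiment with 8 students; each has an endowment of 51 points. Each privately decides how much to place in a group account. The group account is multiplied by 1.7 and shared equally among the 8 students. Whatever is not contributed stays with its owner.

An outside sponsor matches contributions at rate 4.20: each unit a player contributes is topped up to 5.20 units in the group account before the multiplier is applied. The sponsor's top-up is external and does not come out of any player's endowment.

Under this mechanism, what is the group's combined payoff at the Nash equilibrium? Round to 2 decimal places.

3606.72 points

The effective private return per unit is now 1.7 × 5.20 / 8 = 1.1050 > 1, so every player's dominant strategy flips to full contribution.
At the Nash equilibrium everyone contributes 51. Group total payoff = 1.7 × 5.20 × 408 = 3606.72.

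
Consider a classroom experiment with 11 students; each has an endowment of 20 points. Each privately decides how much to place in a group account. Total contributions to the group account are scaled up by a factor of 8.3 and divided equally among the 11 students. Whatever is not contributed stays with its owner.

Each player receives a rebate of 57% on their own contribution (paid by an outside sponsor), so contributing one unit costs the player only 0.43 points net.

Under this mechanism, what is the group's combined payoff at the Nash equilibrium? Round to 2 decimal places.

Under the mechanism each unit contributed yields (8.3/11) / 0.43 = 1.7548 back to its contributor per unit of net cost, which exceeds 1, making full contribution the dominant choice for everyone.
So the Nash equilibrium is full contribution by all 11; the group earns 11 × (20 × 0.57 + 8.3 × 20) = 1951.40.

1951.40 points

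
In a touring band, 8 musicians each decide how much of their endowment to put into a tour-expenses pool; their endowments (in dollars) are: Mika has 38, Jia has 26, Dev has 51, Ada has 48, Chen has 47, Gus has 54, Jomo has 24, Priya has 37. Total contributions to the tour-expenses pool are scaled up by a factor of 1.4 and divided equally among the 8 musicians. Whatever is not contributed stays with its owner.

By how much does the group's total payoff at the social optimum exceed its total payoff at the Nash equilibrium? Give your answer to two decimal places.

The private return per contributed unit is 1.4/8 = 0.1750 < 1 for every player regardless of endowment, so the Nash equilibrium is zero contribution and the group total is Σ E_j = 38 + 26 + 51 + 48 + 47 + 54 + 24 + 37 = 325.
Each contributed unit returns 1.400 to the group, so the social optimum is full contribution by everyone: group total = 1.400 × 325 = 455.00.
Efficiency loss = (1.400 − 1) × 325 = 130.00.

130.00 dollars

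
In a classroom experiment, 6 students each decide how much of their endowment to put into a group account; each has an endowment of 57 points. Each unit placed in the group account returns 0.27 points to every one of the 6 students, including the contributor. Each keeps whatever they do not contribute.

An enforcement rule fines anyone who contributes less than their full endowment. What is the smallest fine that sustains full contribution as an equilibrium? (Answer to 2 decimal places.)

41.61 points

Given the others contribute fully, the best deviation is to contribute 0 (any partial contribution still incurs the fine and gives up units whose private return 0.27 is below 1).
Deviating from 57 to 0 saves 57 points but forfeits the deviator's share of the drop in the group account: 0.27 × 57 = 15.39.
So the deviation gain is 57 − 15.39 = 41.61, and the fine must be at least 41.61 points to wipe it out.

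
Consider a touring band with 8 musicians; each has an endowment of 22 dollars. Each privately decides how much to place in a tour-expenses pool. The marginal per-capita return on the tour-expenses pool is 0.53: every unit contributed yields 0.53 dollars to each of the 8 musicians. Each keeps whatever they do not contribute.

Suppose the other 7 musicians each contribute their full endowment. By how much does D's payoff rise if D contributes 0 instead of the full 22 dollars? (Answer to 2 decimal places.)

Switching from a contribution of 22 to 0 lets D keep an extra 22 dollars, but lowers the tour-expenses pool by 22, which costs D their own share of that drop: 0.53 × 22 = 11.66.
Net gain = 22 − 11.66 = 10.34. The private return per contributed unit (0.53) is below 1, so free-riding is indeed the best response regardless of what the others do.

10.34 dollars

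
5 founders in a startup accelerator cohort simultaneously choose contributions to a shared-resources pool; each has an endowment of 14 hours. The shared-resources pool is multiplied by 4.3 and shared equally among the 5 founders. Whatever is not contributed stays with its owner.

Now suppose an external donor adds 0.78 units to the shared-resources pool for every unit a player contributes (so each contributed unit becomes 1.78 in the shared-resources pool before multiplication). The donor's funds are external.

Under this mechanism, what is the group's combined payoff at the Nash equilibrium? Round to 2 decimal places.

535.78 hours

With the mechanism, a contributed unit returns 4.3 × 1.78 / 5 = 1.5308 per unit of net cost to the contributor — now above 1 — so contributing fully is weakly dominant for every player.
So the Nash equilibrium is full contribution by all 5; the group earns 4.3 × 1.78 × 70 = 535.78.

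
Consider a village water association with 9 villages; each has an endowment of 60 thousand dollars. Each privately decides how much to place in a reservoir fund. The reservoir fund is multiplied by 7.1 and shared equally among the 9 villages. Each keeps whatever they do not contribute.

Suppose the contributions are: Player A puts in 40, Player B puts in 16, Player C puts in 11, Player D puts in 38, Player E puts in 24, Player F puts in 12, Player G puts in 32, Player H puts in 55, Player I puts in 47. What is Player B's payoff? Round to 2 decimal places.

260.94 thousand dollars

Total contributed: 40 + 16 + 11 + 38 + 24 + 12 + 32 + 55 + 47 = 275.
Each receives 7.1 × 275 / 9 = 216.94 from the reservoir fund.
Player B keeps 60 − 16 = 44, so Player B's payoff is 44 + 216.94 = 260.94.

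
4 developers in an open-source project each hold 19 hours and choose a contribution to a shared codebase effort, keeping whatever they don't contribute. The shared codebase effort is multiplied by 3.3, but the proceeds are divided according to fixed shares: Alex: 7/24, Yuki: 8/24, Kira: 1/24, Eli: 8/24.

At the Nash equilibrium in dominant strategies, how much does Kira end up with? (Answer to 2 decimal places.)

For player j, contributing a unit is worthwhile iff 3.3 × (j's share) ≥ 1, i.e. iff j's share is at least 0.3030.
The shares above 0.3030 belong to Yuki and Eli, contributing 19 each; the remaining 2 contribute 0. Total contributed: 38.
Kira keeps 19 and receives 3.3 × 38 × 1/24 = 5.23 from the shared codebase effort, for a payoff of 24.23.

24.23 hours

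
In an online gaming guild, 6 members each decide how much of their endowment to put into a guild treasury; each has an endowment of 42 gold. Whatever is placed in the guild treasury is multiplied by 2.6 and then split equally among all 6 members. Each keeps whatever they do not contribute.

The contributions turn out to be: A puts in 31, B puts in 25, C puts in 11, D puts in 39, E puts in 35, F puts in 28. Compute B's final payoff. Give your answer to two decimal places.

Total contributed: 31 + 25 + 11 + 39 + 35 + 28 = 169.
Each receives 2.6 × 169 / 6 = 73.23 from the guild treasury.
B keeps 42 − 25 = 17, so B's payoff is 17 + 73.23 = 90.23.

90.23 gold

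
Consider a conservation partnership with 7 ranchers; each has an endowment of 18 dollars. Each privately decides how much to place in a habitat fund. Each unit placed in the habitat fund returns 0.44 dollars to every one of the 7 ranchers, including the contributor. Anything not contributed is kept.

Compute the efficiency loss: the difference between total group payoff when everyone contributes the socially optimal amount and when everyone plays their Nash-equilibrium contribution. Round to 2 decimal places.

262.08 dollars

The private return per contributed unit is 0.44 < 1, so contributing 0 is dominant for every player. At the Nash equilibrium everyone keeps their 18, and the group total is 7 × 18 = 126.
Each contributed unit returns 3.080 to the group as a whole (0.44 to each of 7 players), which exceeds 1, so the social optimum is full contribution: group total = 3.080 × 126 = 388.08.
Efficiency loss = 388.08 − 126 = 262.08.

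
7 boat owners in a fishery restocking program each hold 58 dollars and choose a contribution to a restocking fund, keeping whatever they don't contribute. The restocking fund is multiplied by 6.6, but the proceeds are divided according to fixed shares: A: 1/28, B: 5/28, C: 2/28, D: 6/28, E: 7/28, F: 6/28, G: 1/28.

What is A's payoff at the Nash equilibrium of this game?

For player j, contributing a unit is worthwhile iff 6.6 × (j's share) ≥ 1, i.e. iff j's share is at least 0.1515.
B, D, E and F clear that bar, contributing 58 each; the remaining 3 contribute 0. Total contributed: 232.
A keeps 58 and receives 6.6 × 232 × 1/28 = 54.69 from the restocking fund, for a payoff of 112.69.

112.69 dollars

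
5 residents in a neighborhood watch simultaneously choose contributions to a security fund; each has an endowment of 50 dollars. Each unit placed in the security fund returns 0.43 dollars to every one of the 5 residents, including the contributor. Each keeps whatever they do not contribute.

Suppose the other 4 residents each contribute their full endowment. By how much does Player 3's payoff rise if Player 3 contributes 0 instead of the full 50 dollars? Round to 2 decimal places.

28.50 dollars

Switching from a contribution of 50 to 0 lets Player 3 keep an extra 50 dollars, but lowers the security fund by 50, which costs Player 3 their own share of that drop: 0.43 × 50 = 21.50.
Net gain = 50 − 21.50 = 28.50. The private return per contributed unit (0.43) is below 1, so free-riding is indeed the best response regardless of what the others do.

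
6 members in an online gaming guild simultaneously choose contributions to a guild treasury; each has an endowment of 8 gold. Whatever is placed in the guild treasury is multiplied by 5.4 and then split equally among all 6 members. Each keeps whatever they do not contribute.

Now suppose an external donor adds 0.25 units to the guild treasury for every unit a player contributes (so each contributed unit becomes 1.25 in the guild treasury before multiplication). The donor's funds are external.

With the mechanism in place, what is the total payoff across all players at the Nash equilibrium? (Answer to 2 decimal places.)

324.00 gold

Under the mechanism each unit contributed yields 5.4 × 1.25 / 6 = 1.1250 back to its contributor per unit of net cost, which exceeds 1, making full contribution the dominant choice for everyone.
So the Nash equilibrium is full contribution by all 6; the group earns 5.4 × 1.25 × 48 = 324.00.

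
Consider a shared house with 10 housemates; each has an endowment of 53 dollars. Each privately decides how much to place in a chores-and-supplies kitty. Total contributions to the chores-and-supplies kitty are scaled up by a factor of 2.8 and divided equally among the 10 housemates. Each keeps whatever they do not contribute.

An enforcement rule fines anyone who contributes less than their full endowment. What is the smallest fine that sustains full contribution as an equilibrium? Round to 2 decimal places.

38.16 dollars

Given the others contribute fully, the best deviation is to contribute 0 (any partial contribution still incurs the fine and gives up units whose private return 0.2800 is below 1).
Deviating from 53 to 0 saves 53 dollars but forfeits the deviator's share of the drop in the chores-and-supplies kitty: 2.8/10 × 53 = 14.84.
So the deviation gain is 53 − 14.84 = 38.16, and the fine must be at least 38.16 dollars to wipe it out.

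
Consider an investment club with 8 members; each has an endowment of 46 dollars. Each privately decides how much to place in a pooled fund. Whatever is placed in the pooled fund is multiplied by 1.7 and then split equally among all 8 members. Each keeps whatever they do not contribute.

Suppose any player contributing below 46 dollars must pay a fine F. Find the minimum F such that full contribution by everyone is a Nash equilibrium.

Given the others contribute fully, the best deviation is to contribute 0 (any partial contribution still incurs the fine and gives up units whose private return 0.2125 is below 1).
Deviating from 46 to 0 saves 46 dollars but forfeits the deviator's share of the drop in the pooled fund: 1.7/8 × 46 = 9.77.
So the deviation gain is 46 − 9.77 = 36.23, and the fine must be at least 36.23 dollars to wipe it out.

36.23 dollars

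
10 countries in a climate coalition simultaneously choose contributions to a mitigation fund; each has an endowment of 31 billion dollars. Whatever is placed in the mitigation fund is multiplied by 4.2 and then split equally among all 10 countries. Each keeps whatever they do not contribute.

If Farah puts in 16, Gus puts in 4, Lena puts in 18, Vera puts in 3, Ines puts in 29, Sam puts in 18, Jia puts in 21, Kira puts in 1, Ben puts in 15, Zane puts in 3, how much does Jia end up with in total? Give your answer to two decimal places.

63.76 billion dollars

Total contributed: 16 + 4 + 18 + 3 + 29 + 18 + 21 + 1 + 15 + 3 = 128.
Each receives 4.2 × 128 / 10 = 53.76 from the mitigation fund.
Jia keeps 31 − 21 = 10, so Jia's payoff is 10 + 53.76 = 63.76.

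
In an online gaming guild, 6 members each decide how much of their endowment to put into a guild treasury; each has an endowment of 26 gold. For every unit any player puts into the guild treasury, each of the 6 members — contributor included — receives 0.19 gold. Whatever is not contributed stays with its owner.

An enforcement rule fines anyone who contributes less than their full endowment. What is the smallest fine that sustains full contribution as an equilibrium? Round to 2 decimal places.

21.06 gold

Given the others contribute fully, the best deviation is to contribute 0 (any partial contribution still incurs the fine and gives up units whose private return 0.19 is below 1).
Deviating from 26 to 0 saves 26 gold but forfeits the deviator's share of the drop in the guild treasury: 0.19 × 26 = 4.94.
So the deviation gain is 26 − 4.94 = 21.06, and the fine must be at least 21.06 gold to wipe it out.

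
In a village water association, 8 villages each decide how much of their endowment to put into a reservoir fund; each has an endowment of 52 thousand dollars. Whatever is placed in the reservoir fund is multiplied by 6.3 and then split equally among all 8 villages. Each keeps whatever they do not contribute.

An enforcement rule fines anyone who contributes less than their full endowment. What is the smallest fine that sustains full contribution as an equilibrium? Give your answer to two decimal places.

11.05 thousand dollars

Given the others contribute fully, the best deviation is to contribute 0 (any partial contribution still incurs the fine and gives up units whose private return 0.7875 is below 1).
Deviating from 52 to 0 saves 52 thousand dollars but forfeits the deviator's share of the drop in the reservoir fund: 6.3/8 × 52 = 40.95.
So the deviation gain is 52 − 40.95 = 11.05, and the fine must be at least 11.05 thousand dollars to wipe it out.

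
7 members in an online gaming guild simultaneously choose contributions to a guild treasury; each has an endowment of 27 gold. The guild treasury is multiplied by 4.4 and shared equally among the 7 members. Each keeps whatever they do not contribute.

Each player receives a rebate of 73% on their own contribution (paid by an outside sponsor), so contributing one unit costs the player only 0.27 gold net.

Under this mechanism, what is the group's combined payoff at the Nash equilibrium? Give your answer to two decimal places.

969.57 gold

With the mechanism, a contributed unit returns (4.4/7) / 0.27 = 2.3280 per unit of net cost to the contributor — now above 1 — so contributing fully is weakly dominant for every player.
So the Nash equilibrium is full contribution by all 7; the group earns 7 × (27 × 0.73 + 4.4 × 27) = 969.57.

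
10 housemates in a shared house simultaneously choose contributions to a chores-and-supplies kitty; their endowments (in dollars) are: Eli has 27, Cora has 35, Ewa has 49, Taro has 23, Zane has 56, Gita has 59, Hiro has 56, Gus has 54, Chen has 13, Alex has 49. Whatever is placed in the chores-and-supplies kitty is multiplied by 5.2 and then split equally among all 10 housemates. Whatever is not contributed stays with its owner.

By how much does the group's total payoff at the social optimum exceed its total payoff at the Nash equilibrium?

The private return per contributed unit is 5.2/10 = 0.5200 < 1 for every player regardless of endowment, so the Nash equilibrium is zero contribution and the group total is Σ E_j = 27 + 35 + 49 + 23 + 56 + 59 + 56 + 54 + 13 + 49 = 421.
Each contributed unit returns 5.200 to the group, so the social optimum is full contribution by everyone: group total = 5.200 × 421 = 2189.20.
Efficiency loss = (5.200 − 1) × 421 = 1768.20.

1768.20 dollars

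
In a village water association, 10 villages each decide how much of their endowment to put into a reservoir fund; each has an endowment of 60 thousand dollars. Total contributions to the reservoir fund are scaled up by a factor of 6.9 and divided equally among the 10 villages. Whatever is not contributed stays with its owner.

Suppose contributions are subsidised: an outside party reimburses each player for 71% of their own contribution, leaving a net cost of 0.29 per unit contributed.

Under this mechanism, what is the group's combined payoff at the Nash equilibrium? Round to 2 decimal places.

4566.00 thousand dollars

With the mechanism, a contributed unit returns (6.9/10) / 0.29 = 2.3793 per unit of net cost to the contributor — now above 1 — so contributing fully is weakly dominant for every player.
So the Nash equilibrium is full contribution by all 10; the group earns 10 × (60 × 0.71 + 6.9 × 60) = 4566.00.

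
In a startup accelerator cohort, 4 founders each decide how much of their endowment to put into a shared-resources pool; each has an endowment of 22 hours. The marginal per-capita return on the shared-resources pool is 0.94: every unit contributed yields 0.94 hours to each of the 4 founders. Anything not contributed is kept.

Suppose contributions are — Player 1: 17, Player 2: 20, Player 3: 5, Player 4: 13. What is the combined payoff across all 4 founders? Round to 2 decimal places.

Total contributed: 17 + 20 + 5 + 13 = 55; total kept: 4 × 22 − 55 = 33.
The shared-resources pool pays out 0.94 × 4 × 55 = 206.80 in aggregate.
Group total = 33 + 206.80 = 239.80.

239.80 hours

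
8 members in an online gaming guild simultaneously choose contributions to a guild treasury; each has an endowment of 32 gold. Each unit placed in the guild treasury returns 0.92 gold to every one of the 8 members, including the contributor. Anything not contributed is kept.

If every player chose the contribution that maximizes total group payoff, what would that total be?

1884.16 gold

Each contributed unit returns 7.360 to the group as a whole (0.92 to each of 8 players), which exceeds 1, so the social optimum is full contribution: group total = 7.360 × 256 = 1884.16.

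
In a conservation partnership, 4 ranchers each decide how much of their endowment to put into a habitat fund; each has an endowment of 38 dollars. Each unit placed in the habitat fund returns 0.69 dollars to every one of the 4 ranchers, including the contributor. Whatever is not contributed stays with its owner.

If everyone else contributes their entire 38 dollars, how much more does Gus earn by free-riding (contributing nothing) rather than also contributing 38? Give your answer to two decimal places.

Switching from a contribution of 38 to 0 lets Gus keep an extra 38 dollars, but lowers the habitat fund by 38, which costs Gus their own share of that drop: 0.69 × 38 = 26.22.
Net gain = 38 − 26.22 = 11.78. The private return per contributed unit (0.69) is below 1, so free-riding is indeed the best response regardless of what the others do.

11.78 dollars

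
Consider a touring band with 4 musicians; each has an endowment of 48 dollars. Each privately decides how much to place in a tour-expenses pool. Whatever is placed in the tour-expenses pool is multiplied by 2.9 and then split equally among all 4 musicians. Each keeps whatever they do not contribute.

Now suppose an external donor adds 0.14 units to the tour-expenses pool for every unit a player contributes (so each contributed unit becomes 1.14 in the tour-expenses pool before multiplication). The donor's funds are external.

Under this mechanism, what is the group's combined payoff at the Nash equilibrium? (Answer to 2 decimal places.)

Even with the mechanism, each unit contributed returns only 2.9 × 1.14 / 4 = 0.8265 per unit of net cost, so contributing nothing is still dominant.
Everyone keeps their endowment and the group total is 4 × 48 = 192.

192.00 dollars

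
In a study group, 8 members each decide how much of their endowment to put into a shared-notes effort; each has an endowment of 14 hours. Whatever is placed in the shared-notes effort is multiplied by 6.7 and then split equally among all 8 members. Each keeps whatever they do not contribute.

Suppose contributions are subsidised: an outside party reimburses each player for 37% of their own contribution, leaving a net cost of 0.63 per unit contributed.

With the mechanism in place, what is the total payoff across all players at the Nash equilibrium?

791.84 hours

With the mechanism, a contributed unit returns (6.7/8) / 0.63 = 1.3294 per unit of net cost to the contributor — now above 1 — so contributing fully is weakly dominant for every player.
So the Nash equilibrium is full contribution by all 8; the group earns 8 × (14 × 0.37 + 6.7 × 14) = 791.84.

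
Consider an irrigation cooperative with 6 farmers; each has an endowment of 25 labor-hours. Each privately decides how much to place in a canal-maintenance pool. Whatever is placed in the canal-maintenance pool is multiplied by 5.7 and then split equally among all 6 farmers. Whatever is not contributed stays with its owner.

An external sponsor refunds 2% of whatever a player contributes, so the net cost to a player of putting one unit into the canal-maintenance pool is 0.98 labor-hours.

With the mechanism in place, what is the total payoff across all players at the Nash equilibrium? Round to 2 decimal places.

150.00 labor-hours

With the mechanism, a contributed unit returns (5.7/6) / 0.98 = 0.9694 per unit of net cost — still below 1 — so contributing 0 remains dominant for every player.
Everyone keeps their endowment and the group total is 6 × 25 = 150.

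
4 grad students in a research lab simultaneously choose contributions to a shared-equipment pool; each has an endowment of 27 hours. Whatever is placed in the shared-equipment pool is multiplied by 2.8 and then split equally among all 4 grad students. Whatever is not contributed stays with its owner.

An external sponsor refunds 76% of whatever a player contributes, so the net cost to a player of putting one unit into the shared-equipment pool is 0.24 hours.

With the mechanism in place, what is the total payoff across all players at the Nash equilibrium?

384.48 hours

The effective private return per unit is now (2.8/4) / 0.24 = 2.9167 > 1, so every player's dominant strategy flips to full contribution.
At the Nash equilibrium everyone contributes 27. Group total payoff = 4 × (27 × 0.76 + 2.8 × 27) = 384.48.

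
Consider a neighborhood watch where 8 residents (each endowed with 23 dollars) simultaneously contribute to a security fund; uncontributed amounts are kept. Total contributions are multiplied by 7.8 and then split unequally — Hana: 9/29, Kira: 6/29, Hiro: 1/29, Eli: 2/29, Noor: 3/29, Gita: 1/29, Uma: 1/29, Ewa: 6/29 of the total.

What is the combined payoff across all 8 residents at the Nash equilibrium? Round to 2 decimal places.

Player j's private return per contributed unit is 7.8 × (j's share). Contributing is weakly dominant for j when that share is at least 1/7.8 = 0.1282, and contributing 0 is dominant otherwise.
Hana, Kira and Ewa are above the threshold, contributing 23 each; the remaining 5 contribute 0. Total contributed: 69.
The security fund pays out 7.8 × 69 = 538.20 in total (split across the unequal shares, but the aggregate is all that matters for the group sum).
The 5 free-riders keep 23 each, adding 115. Group total = 115 + 538.20 = 653.20.

653.20 dollars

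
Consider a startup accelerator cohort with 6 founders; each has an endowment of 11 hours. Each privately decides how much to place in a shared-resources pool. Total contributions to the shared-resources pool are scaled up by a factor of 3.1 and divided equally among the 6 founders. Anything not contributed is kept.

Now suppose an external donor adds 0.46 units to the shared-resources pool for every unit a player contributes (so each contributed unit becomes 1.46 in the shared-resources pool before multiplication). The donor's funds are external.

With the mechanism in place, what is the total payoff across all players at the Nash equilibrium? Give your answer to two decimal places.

With the mechanism, a contributed unit returns 3.1 × 1.46 / 6 = 0.7543 per unit of net cost — still below 1 — so contributing 0 remains dominant for every player.
At the Nash equilibrium no one contributes; group total payoff = 6 × 11 = 66.

66.00 hours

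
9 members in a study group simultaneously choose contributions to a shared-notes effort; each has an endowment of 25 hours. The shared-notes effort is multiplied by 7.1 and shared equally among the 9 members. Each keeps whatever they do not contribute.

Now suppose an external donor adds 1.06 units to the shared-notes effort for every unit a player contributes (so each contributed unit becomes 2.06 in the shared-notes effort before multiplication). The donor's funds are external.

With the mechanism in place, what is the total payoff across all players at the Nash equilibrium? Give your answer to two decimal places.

3290.85 hours

Under the mechanism each unit contributed yields 7.1 × 2.06 / 9 = 1.6251 back to its contributor per unit of net cost, which exceeds 1, making full contribution the dominant choice for everyone.
At the Nash equilibrium everyone contributes 25. Group total payoff = 7.1 × 2.06 × 225 = 3290.85.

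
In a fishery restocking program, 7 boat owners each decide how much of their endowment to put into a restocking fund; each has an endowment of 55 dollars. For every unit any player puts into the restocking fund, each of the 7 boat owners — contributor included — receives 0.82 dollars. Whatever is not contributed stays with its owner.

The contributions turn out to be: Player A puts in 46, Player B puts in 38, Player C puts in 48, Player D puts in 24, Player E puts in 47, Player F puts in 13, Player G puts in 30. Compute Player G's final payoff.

226.72 dollars

Total contributed: 46 + 38 + 48 + 24 + 47 + 13 + 30 = 246.
Each receives 0.82 × 246 = 201.72 from the restocking fund.
Player G keeps 55 − 30 = 25, so Player G's payoff is 25 + 201.72 = 226.72.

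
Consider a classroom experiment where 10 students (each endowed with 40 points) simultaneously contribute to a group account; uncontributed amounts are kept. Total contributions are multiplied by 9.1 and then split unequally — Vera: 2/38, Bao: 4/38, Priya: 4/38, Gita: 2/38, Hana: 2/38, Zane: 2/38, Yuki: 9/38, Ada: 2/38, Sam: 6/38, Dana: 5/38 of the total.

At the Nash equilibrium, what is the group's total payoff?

1372.00 points

Player j's private return per contributed unit is 9.1 × (j's share). Contributing is weakly dominant for j when that share is at least 1/9.1 = 0.1099, and contributing 0 is dominant otherwise.
Yuki, Sam and Dana clear that bar, contributing 40 each; the remaining 7 contribute 0. Total contributed: 120.
The group account pays out 9.1 × 120 = 1092.00 in total (split across the unequal shares, but the aggregate is all that matters for the group sum).
The 7 free-riders keep 40 each, adding 280. Group total = 280 + 1092.00 = 1372.00.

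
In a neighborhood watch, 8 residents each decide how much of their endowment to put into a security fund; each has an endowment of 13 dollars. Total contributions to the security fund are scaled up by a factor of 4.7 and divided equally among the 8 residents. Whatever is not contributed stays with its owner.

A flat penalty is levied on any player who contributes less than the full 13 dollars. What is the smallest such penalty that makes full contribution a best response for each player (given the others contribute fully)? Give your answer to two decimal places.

Given the others contribute fully, the best deviation is to contribute 0 (any partial contribution still incurs the fine and gives up units whose private return 0.5875 is below 1).
Deviating from 13 to 0 saves 13 dollars but forfeits the deviator's share of the drop in the security fund: 4.7/8 × 13 = 7.64.
So the deviation gain is 13 − 7.64 = 5.36, and the fine must be at least 5.36 dollars to wipe it out.

5.36 dollars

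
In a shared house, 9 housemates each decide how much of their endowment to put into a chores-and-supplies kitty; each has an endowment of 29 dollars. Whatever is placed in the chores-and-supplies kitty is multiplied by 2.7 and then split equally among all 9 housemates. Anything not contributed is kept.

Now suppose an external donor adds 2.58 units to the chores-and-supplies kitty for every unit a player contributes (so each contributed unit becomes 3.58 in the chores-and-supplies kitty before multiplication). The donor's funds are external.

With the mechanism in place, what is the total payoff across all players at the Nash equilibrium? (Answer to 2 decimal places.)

2522.83 dollars

Under the mechanism each unit contributed yields 2.7 × 3.58 / 9 = 1.0740 back to its contributor per unit of net cost, which exceeds 1, making full contribution the dominant choice for everyone.
So the Nash equilibrium is full contribution by all 9; the group earns 2.7 × 3.58 × 261 = 2522.83.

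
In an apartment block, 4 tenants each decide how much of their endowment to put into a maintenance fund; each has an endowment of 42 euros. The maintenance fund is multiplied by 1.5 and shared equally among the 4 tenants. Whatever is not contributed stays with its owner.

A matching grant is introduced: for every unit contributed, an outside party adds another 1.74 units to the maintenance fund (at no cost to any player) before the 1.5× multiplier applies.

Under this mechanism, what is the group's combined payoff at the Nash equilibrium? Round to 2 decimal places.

Under the mechanism each unit contributed yields 1.5 × 2.74 / 4 = 1.0275 back to its contributor per unit of net cost, which exceeds 1, making full contribution the dominant choice for everyone.
So the Nash equilibrium is full contribution by all 4; the group earns 1.5 × 2.74 × 168 = 690.48.

690.48 euros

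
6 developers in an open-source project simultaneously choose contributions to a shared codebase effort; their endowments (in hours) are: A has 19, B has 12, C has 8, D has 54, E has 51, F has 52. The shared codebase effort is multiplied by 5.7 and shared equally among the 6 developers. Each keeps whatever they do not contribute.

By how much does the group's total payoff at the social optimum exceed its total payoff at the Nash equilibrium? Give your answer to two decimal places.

The private return per contributed unit is 5.7/6 = 0.9500 < 1 for every player regardless of endowment, so the Nash equilibrium is zero contribution and the group total is Σ E_j = 19 + 12 + 8 + 54 + 51 + 52 = 196.
Each contributed unit returns 5.700 to the group, so the social optimum is full contribution by everyone: group total = 5.700 × 196 = 1117.20.
Efficiency loss = (5.700 − 1) × 196 = 921.20.

921.20 hours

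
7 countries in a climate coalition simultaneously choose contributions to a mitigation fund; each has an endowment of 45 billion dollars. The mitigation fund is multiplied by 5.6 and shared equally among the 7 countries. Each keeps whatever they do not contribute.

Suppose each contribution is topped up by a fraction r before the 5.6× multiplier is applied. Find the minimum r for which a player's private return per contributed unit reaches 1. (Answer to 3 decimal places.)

With matching at rate r, one contributed unit becomes (1 + r) in the mitigation fund and returns 5.6 × (1 + r) / 7 to the contributor.
Setting this equal to 1: 1 + r = 7/5.6 = 1.2500.
So the minimum matching rate is r = 1.2500 − 1 = 0.250.

0.250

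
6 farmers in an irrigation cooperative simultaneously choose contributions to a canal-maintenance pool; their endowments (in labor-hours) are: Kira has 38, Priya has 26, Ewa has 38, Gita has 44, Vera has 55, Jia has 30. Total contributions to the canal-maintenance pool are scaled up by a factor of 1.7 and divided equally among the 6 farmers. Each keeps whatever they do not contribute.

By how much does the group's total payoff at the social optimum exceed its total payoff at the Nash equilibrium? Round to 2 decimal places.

The private return per contributed unit is 1.7/6 = 0.2833 < 1 for every player regardless of endowment, so the Nash equilibrium is zero contribution and the group total is Σ E_j = 38 + 26 + 38 + 44 + 55 + 30 = 231.
Each contributed unit returns 1.700 to the group, so the social optimum is full contribution by everyone: group total = 1.700 × 231 = 392.70.
Efficiency loss = (1.700 − 1) × 231 = 161.70.

161.70 labor-hours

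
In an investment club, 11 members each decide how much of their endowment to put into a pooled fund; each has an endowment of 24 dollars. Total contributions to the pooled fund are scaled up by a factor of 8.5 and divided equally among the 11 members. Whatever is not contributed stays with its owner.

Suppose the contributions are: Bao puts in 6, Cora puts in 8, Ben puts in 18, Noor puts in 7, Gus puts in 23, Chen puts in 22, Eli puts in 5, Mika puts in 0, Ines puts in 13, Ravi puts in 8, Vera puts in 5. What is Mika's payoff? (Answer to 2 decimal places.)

Total contributed: 6 + 8 + 18 + 7 + 23 + 22 + 5 + 0 + 13 + 8 + 5 = 115.
Each receives 8.5 × 115 / 11 = 88.86 from the pooled fund.
Mika keeps 24 − 0 = 24, so Mika's payoff is 24 + 88.86 = 112.86.

112.86 dollars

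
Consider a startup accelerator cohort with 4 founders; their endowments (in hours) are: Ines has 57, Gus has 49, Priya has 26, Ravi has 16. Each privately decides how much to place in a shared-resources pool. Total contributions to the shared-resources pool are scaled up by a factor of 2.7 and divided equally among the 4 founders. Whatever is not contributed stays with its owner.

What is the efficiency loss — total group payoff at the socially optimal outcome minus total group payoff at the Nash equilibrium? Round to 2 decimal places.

The private return per contributed unit is 2.7/4 = 0.6750 < 1 for every player regardless of endowment, so the Nash equilibrium is zero contribution and the group total is Σ E_j = 57 + 49 + 26 + 16 = 148.
Each contributed unit returns 2.700 to the group, so the social optimum is full contribution by everyone: group total = 2.700 × 148 = 399.60.
Efficiency loss = (2.700 − 1) × 148 = 251.60.

251.60 hours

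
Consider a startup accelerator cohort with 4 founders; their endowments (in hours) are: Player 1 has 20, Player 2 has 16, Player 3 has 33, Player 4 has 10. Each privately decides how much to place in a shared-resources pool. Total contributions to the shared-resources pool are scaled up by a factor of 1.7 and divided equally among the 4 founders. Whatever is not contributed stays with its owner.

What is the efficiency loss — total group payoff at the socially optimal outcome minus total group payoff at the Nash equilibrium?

The private return per contributed unit is 1.7/4 = 0.4250 < 1 for every player regardless of endowment, so the Nash equilibrium is zero contribution and the group total is Σ E_j = 20 + 16 + 33 + 10 = 79.
Each contributed unit returns 1.700 to the group, so the social optimum is full contribution by everyone: group total = 1.700 × 79 = 134.30.
Efficiency loss = (1.700 − 1) × 79 = 55.30.

55.30 hours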